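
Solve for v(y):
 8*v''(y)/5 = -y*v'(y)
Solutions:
 v(y) = C1 + C2*erf(sqrt(5)*y/4)


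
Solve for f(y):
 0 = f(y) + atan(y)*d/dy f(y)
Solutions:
 f(y) = C1*exp(-Integral(1/atan(y), y))


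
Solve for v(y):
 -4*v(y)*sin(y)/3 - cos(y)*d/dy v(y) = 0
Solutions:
 v(y) = C1*cos(y)^(4/3)


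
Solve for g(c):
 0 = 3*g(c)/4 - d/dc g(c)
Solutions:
 g(c) = C1*exp(3*c/4)


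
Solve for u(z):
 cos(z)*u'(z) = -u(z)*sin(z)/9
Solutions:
 u(z) = C1*cos(z)^(1/9)


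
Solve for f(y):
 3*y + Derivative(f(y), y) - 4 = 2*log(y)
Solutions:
 f(y) = C1 - 3*y^2/2 + 2*y*log(y) + 2*y


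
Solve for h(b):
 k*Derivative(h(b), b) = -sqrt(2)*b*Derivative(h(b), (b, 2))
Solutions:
 h(b) = C1 + b^(-sqrt(2)*re(k)/2 + 1)*(C2*sin(sqrt(2)*log(b)*Abs(im(k))/2) + C3*cos(sqrt(2)*log(b)*im(k)/2))


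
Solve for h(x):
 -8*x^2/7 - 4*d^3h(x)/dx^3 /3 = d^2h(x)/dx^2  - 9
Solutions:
 h(x) = C1 + C2*x + C3*exp(-3*x/4) - 2*x^4/21 + 32*x^3/63 + 311*x^2/126


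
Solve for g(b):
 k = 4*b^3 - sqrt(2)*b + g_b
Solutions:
 g(b) = C1 - b^4 + sqrt(2)*b^2/2 + b*k


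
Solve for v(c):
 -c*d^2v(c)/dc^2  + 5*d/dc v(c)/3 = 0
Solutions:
 v(c) = C1 + C2*c^(8/3)


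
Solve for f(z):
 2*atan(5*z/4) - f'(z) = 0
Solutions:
 f(z) = C1 + 2*z*atan(5*z/4) - 4*log(25*z^2 + 16)/5


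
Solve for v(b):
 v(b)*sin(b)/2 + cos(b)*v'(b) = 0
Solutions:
 v(b) = C1*sqrt(cos(b))


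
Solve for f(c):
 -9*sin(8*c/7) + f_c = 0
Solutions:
 f(c) = C1 - 63*cos(8*c/7)/8


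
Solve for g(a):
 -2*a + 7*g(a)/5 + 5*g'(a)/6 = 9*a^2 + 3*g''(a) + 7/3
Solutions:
 g(a) = C1*exp(a*(25 - sqrt(15745))/180) + C2*exp(a*(25 + sqrt(15745))/180) + 45*a^2/7 - 305*a/49 + 22585/686


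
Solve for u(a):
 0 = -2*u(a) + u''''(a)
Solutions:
 u(a) = C1*exp(-2^(1/4)*a) + C2*exp(2^(1/4)*a) + C3*sin(2^(1/4)*a) + C4*cos(2^(1/4)*a)


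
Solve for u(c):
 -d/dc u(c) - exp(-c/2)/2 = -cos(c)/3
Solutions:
 u(c) = C1 + sin(c)/3 + exp(-c/2)


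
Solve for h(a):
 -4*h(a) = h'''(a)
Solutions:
 h(a) = C3*exp(-2^(2/3)*a) + (C1*sin(2^(2/3)*sqrt(3)*a/2) + C2*cos(2^(2/3)*sqrt(3)*a/2))*exp(2^(2/3)*a/2)


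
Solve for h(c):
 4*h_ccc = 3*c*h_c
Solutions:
 h(c) = C1 + Integral(C2*airyai(6^(1/3)*c/2) + C3*airybi(6^(1/3)*c/2), c)


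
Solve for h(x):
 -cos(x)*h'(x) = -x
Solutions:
 h(x) = C1 + Integral(x/cos(x), x)


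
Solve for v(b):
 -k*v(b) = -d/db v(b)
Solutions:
 v(b) = C1*exp(b*k)


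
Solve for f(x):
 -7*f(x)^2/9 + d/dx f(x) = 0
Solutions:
 f(x) = -9/(C1 + 7*x)


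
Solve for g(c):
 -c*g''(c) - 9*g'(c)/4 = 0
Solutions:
 g(c) = C1 + C2/c^(5/4)


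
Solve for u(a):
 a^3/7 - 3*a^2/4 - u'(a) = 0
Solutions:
 u(a) = C1 + a^4/28 - a^3/4


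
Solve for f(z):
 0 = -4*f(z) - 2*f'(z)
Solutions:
 f(z) = C1*exp(-2*z)


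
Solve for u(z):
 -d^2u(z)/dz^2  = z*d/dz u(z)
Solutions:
 u(z) = C1 + C2*erf(sqrt(2)*z/2)


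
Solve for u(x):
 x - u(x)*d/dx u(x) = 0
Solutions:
 u(x) = -sqrt(C1 + x^2)
 u(x) = sqrt(C1 + x^2)


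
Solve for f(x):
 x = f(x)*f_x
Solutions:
 f(x) = -sqrt(C1 + x^2)
 f(x) = sqrt(C1 + x^2)


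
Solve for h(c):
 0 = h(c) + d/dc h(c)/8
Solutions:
 h(c) = C1*exp(-8*c)


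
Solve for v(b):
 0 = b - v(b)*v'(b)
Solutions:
 v(b) = -sqrt(C1 + b^2)
 v(b) = sqrt(C1 + b^2)


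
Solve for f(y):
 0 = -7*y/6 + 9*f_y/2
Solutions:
 f(y) = C1 + 7*y^2/54


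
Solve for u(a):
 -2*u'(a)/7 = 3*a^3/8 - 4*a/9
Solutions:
 u(a) = C1 - 21*a^4/64 + 7*a^2/9


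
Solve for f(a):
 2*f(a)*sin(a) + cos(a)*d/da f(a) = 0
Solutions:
 f(a) = C1*cos(a)^2


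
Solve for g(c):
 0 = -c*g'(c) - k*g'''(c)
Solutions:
 g(c) = C1 + Integral(C2*airyai(c*(-1/k)^(1/3)) + C3*airybi(c*(-1/k)^(1/3)), c)


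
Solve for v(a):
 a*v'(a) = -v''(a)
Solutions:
 v(a) = C1 + C2*erf(sqrt(2)*a/2)


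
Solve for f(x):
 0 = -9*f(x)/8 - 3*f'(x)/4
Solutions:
 f(x) = C1*exp(-3*x/2)


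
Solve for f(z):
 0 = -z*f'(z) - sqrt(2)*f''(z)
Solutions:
 f(z) = C1 + C2*erf(2^(1/4)*z/2)


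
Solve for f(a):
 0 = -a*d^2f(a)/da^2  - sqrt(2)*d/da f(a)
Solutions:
 f(a) = C1 + C2*a^(1 - sqrt(2))


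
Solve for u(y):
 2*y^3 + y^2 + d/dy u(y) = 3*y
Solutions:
 u(y) = C1 - y^4/2 - y^3/3 + 3*y^2/2


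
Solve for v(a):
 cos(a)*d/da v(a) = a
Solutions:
 v(a) = C1 + Integral(a/cos(a), a)


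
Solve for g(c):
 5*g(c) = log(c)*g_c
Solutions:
 g(c) = C1*exp(5*li(c))


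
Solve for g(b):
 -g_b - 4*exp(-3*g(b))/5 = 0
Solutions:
 g(b) = log(C1 - 12*b/5)/3
 g(b) = log((-1 - sqrt(3)*I)*(C1 - 12*b/5)^(1/3)/2)
 g(b) = log((-1 + sqrt(3)*I)*(C1 - 12*b/5)^(1/3)/2)


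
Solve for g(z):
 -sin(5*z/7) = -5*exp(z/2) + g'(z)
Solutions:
 g(z) = C1 + 10*exp(z/2) + 7*cos(5*z/7)/5


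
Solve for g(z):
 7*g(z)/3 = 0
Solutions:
 g(z) = 0


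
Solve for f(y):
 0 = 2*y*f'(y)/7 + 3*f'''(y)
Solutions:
 f(y) = C1 + Integral(C2*airyai(-2^(1/3)*21^(2/3)*y/21) + C3*airybi(-2^(1/3)*21^(2/3)*y/21), y)


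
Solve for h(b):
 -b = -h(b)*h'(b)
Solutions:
 h(b) = -sqrt(C1 + b^2)
 h(b) = sqrt(C1 + b^2)


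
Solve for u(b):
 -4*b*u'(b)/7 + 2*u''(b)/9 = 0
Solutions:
 u(b) = C1 + C2*erfi(3*sqrt(7)*b/7)


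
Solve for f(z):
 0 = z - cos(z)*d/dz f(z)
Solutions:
 f(z) = C1 + Integral(z/cos(z), z)


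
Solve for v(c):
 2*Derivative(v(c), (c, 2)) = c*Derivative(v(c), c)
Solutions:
 v(c) = C1 + C2*erfi(c/2)


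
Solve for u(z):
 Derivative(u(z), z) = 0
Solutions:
 u(z) = C1


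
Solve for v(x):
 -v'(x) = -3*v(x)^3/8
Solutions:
 v(x) = -2*sqrt(-1/(C1 + 3*x))
 v(x) = 2*sqrt(-1/(C1 + 3*x))


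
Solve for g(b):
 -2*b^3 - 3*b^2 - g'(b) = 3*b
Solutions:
 g(b) = C1 - b^4/2 - b^3 - 3*b^2/2


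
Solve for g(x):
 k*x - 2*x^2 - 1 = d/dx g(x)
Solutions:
 g(x) = C1 + k*x^2/2 - 2*x^3/3 - x


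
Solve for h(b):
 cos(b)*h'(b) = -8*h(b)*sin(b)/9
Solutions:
 h(b) = C1*cos(b)^(8/9)


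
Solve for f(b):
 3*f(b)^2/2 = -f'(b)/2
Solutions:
 f(b) = 1/(C1 + 3*b)


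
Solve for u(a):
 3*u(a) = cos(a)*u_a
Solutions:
 u(a) = C1*(sin(a) + 1)^(3/2)/(sin(a) - 1)^(3/2)


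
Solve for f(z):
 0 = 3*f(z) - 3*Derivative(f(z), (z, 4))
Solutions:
 f(z) = C1*exp(-z) + C2*exp(z) + C3*sin(z) + C4*cos(z)


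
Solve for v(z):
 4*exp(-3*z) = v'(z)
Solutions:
 v(z) = C1 - 4*exp(-3*z)/3


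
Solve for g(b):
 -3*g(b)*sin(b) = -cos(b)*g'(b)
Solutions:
 g(b) = C1/cos(b)^3


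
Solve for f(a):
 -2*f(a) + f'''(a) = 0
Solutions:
 f(a) = C3*exp(2^(1/3)*a) + (C1*sin(2^(1/3)*sqrt(3)*a/2) + C2*cos(2^(1/3)*sqrt(3)*a/2))*exp(-2^(1/3)*a/2)


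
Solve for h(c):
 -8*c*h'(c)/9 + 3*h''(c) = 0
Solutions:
 h(c) = C1 + C2*erfi(2*sqrt(3)*c/9)


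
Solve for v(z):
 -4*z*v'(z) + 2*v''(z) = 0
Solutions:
 v(z) = C1 + C2*erfi(z)


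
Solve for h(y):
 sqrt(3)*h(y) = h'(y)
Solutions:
 h(y) = C1*exp(sqrt(3)*y)


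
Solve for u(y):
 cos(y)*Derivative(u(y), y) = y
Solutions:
 u(y) = C1 + Integral(y/cos(y), y)


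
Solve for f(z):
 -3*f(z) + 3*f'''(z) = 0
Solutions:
 f(z) = C3*exp(z) + (C1*sin(sqrt(3)*z/2) + C2*cos(sqrt(3)*z/2))*exp(-z/2)


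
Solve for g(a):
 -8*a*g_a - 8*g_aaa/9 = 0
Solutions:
 g(a) = C1 + Integral(C2*airyai(-3^(2/3)*a) + C3*airybi(-3^(2/3)*a), a)


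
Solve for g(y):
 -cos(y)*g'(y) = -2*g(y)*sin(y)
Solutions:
 g(y) = C1/cos(y)^2


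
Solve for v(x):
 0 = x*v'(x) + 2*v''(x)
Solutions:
 v(x) = C1 + C2*erf(x/2)


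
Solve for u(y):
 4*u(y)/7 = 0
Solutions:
 u(y) = 0


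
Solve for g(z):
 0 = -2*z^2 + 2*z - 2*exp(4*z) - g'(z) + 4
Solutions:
 g(z) = C1 - 2*z^3/3 + z^2 + 4*z - exp(4*z)/2


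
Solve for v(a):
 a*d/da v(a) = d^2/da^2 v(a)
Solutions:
 v(a) = C1 + C2*erfi(sqrt(2)*a/2)


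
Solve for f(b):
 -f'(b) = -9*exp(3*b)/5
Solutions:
 f(b) = C1 + 3*exp(3*b)/5


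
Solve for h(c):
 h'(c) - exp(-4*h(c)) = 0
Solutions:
 h(c) = log(-I*(C1 + 4*c)^(1/4))
 h(c) = log(I*(C1 + 4*c)^(1/4))
 h(c) = log(-(C1 + 4*c)^(1/4))
 h(c) = log(C1 + 4*c)/4


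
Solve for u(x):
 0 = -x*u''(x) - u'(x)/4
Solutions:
 u(x) = C1 + C2*x^(3/4)


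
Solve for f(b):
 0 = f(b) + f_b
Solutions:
 f(b) = C1*exp(-b)


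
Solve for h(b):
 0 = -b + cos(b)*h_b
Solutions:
 h(b) = C1 + Integral(b/cos(b), b)


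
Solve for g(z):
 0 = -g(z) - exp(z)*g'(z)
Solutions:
 g(z) = C1*exp(exp(-z))


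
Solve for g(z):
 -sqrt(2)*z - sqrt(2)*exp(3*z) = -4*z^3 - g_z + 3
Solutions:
 g(z) = C1 - z^4 + sqrt(2)*z^2/2 + 3*z + sqrt(2)*exp(3*z)/3


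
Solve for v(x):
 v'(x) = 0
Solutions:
 v(x) = C1


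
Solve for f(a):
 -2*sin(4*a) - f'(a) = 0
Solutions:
 f(a) = C1 + cos(4*a)/2


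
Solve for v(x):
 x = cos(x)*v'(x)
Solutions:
 v(x) = C1 + Integral(x/cos(x), x)


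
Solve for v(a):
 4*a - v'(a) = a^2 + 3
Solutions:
 v(a) = C1 - a^3/3 + 2*a^2 - 3*a


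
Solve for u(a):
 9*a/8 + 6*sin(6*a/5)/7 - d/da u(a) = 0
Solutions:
 u(a) = C1 + 9*a^2/16 - 5*cos(6*a/5)/7


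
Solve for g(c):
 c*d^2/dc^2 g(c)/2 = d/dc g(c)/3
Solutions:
 g(c) = C1 + C2*c^(5/3)


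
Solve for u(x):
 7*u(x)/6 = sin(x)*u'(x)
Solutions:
 u(x) = C1*(cos(x) - 1)^(7/12)/(cos(x) + 1)^(7/12)


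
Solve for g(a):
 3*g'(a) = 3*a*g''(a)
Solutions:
 g(a) = C1 + C2*a^2


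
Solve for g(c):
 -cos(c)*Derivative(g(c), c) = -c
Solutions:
 g(c) = C1 + Integral(c/cos(c), c)


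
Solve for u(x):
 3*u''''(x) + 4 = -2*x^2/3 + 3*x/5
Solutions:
 u(x) = C1 + C2*x + C3*x^2 + C4*x^3 - x^6/1620 + x^5/600 - x^4/18


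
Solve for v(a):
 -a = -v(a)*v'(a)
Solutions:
 v(a) = -sqrt(C1 + a^2)
 v(a) = sqrt(C1 + a^2)


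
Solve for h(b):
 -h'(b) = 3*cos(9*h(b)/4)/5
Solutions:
 3*b/5 - 2*log(sin(9*h(b)/4) - 1)/9 + 2*log(sin(9*h(b)/4) + 1)/9 = C1


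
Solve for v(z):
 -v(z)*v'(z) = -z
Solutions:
 v(z) = -sqrt(C1 + z^2)
 v(z) = sqrt(C1 + z^2)


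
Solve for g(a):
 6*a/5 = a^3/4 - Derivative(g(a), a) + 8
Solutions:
 g(a) = C1 + a^4/16 - 3*a^2/5 + 8*a


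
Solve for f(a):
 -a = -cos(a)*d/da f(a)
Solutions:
 f(a) = C1 + Integral(a/cos(a), a)


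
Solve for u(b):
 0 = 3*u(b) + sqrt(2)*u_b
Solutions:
 u(b) = C1*exp(-3*sqrt(2)*b/2)


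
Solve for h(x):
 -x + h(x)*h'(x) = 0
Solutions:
 h(x) = -sqrt(C1 + x^2)
 h(x) = sqrt(C1 + x^2)


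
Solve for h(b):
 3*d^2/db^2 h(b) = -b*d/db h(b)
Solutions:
 h(b) = C1 + C2*erf(sqrt(6)*b/6)


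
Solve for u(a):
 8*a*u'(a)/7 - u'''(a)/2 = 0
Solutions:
 u(a) = C1 + Integral(C2*airyai(2*2^(1/3)*7^(2/3)*a/7) + C3*airybi(2*2^(1/3)*7^(2/3)*a/7), a)


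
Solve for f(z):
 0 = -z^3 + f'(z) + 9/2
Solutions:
 f(z) = C1 + z^4/4 - 9*z/2


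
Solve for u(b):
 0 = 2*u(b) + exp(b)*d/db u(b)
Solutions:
 u(b) = C1*exp(2*exp(-b))


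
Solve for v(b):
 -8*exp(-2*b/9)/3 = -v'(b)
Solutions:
 v(b) = C1 - 12*exp(-2*b/9)


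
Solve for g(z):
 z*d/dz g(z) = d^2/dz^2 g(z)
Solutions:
 g(z) = C1 + C2*erfi(sqrt(2)*z/2)


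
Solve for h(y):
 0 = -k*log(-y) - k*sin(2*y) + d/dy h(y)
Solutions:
 h(y) = C1 + k*(y*log(-y) - y - cos(2*y)/2)


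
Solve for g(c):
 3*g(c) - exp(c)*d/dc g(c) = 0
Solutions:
 g(c) = C1*exp(-3*exp(-c))


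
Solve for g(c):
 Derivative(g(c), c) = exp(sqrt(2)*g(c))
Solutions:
 g(c) = sqrt(2)*(2*log(-1/(C1 + c)) - log(2))/4


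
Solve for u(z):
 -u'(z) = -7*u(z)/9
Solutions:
 u(z) = C1*exp(7*z/9)


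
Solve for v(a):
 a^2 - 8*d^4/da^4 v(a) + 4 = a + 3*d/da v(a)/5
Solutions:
 v(a) = C1 + C4*exp(-3^(1/3)*5^(2/3)*a/10) + 5*a^3/9 - 5*a^2/6 + 20*a/3 + (C2*sin(3^(5/6)*5^(2/3)*a/20) + C3*cos(3^(5/6)*5^(2/3)*a/20))*exp(3^(1/3)*5^(2/3)*a/20)


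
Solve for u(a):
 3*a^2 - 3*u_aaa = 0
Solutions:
 u(a) = C1 + C2*a + C3*a^2 + a^5/60


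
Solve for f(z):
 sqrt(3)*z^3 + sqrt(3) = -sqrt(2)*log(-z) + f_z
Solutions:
 f(z) = C1 + sqrt(3)*z^4/4 + sqrt(2)*z*log(-z) + z*(-sqrt(2) + sqrt(3))


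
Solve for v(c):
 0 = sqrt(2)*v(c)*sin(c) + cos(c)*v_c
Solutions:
 v(c) = C1*cos(c)^(sqrt(2))


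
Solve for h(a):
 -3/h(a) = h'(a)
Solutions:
 h(a) = -sqrt(C1 - 6*a)
 h(a) = sqrt(C1 - 6*a)


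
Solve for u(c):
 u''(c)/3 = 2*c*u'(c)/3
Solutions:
 u(c) = C1 + C2*erfi(c)


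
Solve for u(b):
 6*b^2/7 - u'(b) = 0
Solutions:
 u(b) = C1 + 2*b^3/7


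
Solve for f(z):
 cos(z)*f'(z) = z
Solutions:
 f(z) = C1 + Integral(z/cos(z), z)


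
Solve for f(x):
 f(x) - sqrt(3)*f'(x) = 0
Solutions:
 f(x) = C1*exp(sqrt(3)*x/3)


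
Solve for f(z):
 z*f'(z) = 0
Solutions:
 f(z) = C1


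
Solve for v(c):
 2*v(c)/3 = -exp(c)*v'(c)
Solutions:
 v(c) = C1*exp(2*exp(-c)/3)


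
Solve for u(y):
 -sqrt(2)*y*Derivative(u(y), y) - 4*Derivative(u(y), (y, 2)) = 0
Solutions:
 u(y) = C1 + C2*erf(2^(3/4)*y/4)


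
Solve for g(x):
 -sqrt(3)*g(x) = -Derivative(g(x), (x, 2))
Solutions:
 g(x) = C1*exp(-3^(1/4)*x) + C2*exp(3^(1/4)*x)


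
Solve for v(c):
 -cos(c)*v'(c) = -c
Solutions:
 v(c) = C1 + Integral(c/cos(c), c)


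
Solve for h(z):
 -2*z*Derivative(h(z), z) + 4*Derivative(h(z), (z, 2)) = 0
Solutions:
 h(z) = C1 + C2*erfi(z/2)


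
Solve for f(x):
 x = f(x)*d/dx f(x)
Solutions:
 f(x) = -sqrt(C1 + x^2)
 f(x) = sqrt(C1 + x^2)


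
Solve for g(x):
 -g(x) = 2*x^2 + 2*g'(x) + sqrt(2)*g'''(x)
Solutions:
 g(x) = C1*exp(x*(-4*2^(1/6)*3^(2/3)/(9*sqrt(2) + 2*sqrt(3)*sqrt(8*sqrt(2) + 27/2))^(1/3) + 6^(1/3)*(9*sqrt(2) + 2*sqrt(3)*sqrt(8*sqrt(2) + 27/2))^(1/3))/12)*sin(sqrt(3)*x*(2^(1/6)/(27*sqrt(2) + 2*sqrt(216*sqrt(2) + 729/2))^(1/3) + 2^(1/3)*(27*sqrt(2) + 2*sqrt(216*sqrt(2) + 729/2))^(1/3)/12)) + C2*exp(x*(-4*2^(1/6)*3^(2/3)/(9*sqrt(2) + 2*sqrt(3)*sqrt(8*sqrt(2) + 27/2))^(1/3) + 6^(1/3)*(9*sqrt(2) + 2*sqrt(3)*sqrt(8*sqrt(2) + 27/2))^(1/3))/12)*cos(sqrt(3)*x*(2^(1/6)/(27*sqrt(2) + 2*sqrt(216*sqrt(2) + 729/2))^(1/3) + 2^(1/3)*(27*sqrt(2) + 2*sqrt(216*sqrt(2) + 729/2))^(1/3)/12)) + C3*exp(-x*(-4*2^(1/6)*3^(2/3)/(9*sqrt(2) + 2*sqrt(3)*sqrt(8*sqrt(2) + 27/2))^(1/3) + 6^(1/3)*(9*sqrt(2) + 2*sqrt(3)*sqrt(8*sqrt(2) + 27/2))^(1/3))/6) - 2*x^2 + 8*x - 16


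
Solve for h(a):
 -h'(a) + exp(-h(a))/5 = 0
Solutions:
 h(a) = log(C1 + a/5)


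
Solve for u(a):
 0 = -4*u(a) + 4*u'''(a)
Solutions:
 u(a) = C3*exp(a) + (C1*sin(sqrt(3)*a/2) + C2*cos(sqrt(3)*a/2))*exp(-a/2)


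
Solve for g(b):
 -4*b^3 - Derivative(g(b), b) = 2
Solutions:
 g(b) = C1 - b^4 - 2*b


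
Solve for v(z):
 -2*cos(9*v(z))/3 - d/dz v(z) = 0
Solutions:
 v(z) = -asin((C1 + exp(12*z))/(C1 - exp(12*z)))/9 + pi/9
 v(z) = asin((C1 + exp(12*z))/(C1 - exp(12*z)))/9


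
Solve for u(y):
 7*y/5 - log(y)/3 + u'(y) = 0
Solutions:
 u(y) = C1 - 7*y^2/10 + y*log(y)/3 - y/3


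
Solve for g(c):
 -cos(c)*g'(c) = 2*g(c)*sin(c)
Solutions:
 g(c) = C1*cos(c)^2


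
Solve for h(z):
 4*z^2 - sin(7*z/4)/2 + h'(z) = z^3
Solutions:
 h(z) = C1 + z^4/4 - 4*z^3/3 - 2*cos(7*z/4)/7


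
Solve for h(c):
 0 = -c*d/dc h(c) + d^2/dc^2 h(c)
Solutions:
 h(c) = C1 + C2*erfi(sqrt(2)*c/2)


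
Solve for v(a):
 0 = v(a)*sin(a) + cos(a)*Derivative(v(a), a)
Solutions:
 v(a) = C1*cos(a)


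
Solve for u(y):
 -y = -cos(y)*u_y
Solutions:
 u(y) = C1 + Integral(y/cos(y), y)


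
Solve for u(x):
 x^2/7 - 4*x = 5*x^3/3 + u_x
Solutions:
 u(x) = C1 - 5*x^4/12 + x^3/21 - 2*x^2


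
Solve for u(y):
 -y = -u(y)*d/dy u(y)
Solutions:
 u(y) = -sqrt(C1 + y^2)
 u(y) = sqrt(C1 + y^2)


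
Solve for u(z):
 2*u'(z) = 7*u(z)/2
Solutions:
 u(z) = C1*exp(7*z/4)


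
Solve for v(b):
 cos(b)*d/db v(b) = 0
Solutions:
 v(b) = C1


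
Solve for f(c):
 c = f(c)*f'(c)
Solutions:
 f(c) = -sqrt(C1 + c^2)
 f(c) = sqrt(C1 + c^2)


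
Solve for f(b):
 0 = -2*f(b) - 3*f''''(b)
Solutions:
 f(b) = (C1*sin(6^(3/4)*b/6) + C2*cos(6^(3/4)*b/6))*exp(-6^(3/4)*b/6) + (C3*sin(6^(3/4)*b/6) + C4*cos(6^(3/4)*b/6))*exp(6^(3/4)*b/6)


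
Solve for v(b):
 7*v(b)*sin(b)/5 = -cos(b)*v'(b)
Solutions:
 v(b) = C1*cos(b)^(7/5)


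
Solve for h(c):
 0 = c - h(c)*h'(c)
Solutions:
 h(c) = -sqrt(C1 + c^2)
 h(c) = sqrt(C1 + c^2)


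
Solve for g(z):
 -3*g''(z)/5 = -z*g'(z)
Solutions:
 g(z) = C1 + C2*erfi(sqrt(30)*z/6)


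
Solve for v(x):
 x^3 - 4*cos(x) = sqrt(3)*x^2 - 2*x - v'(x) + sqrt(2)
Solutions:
 v(x) = C1 - x^4/4 + sqrt(3)*x^3/3 - x^2 + sqrt(2)*x + 4*sin(x)


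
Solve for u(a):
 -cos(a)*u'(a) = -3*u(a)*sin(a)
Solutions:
 u(a) = C1/cos(a)^3


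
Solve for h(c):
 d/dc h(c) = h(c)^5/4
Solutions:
 h(c) = -(-1/(C1 + c))^(1/4)
 h(c) = (-1/(C1 + c))^(1/4)
 h(c) = -I*(-1/(C1 + c))^(1/4)
 h(c) = I*(-1/(C1 + c))^(1/4)


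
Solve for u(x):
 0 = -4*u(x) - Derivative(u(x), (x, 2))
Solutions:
 u(x) = C1*sin(2*x) + C2*cos(2*x)


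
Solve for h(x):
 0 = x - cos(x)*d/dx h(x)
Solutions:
 h(x) = C1 + Integral(x/cos(x), x)


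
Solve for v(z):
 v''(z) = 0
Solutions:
 v(z) = C1 + C2*z


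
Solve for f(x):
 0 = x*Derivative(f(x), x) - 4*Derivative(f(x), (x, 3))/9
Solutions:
 f(x) = C1 + Integral(C2*airyai(2^(1/3)*3^(2/3)*x/2) + C3*airybi(2^(1/3)*3^(2/3)*x/2), x)


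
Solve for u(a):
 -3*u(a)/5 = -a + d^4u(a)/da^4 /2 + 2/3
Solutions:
 u(a) = 5*a/3 + (C1*sin(10^(3/4)*3^(1/4)*a/10) + C2*cos(10^(3/4)*3^(1/4)*a/10))*exp(-10^(3/4)*3^(1/4)*a/10) + (C3*sin(10^(3/4)*3^(1/4)*a/10) + C4*cos(10^(3/4)*3^(1/4)*a/10))*exp(10^(3/4)*3^(1/4)*a/10) - 10/9


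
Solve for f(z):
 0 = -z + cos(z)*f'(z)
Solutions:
 f(z) = C1 + Integral(z/cos(z), z)


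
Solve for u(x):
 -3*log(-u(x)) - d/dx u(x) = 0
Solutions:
 -li(-u(x)) = C1 - 3*x


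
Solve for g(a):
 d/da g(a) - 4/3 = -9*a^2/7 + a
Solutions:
 g(a) = C1 - 3*a^3/7 + a^2/2 + 4*a/3


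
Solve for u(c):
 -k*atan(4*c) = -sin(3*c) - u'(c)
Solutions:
 u(c) = C1 + k*(c*atan(4*c) - log(16*c^2 + 1)/8) + cos(3*c)/3


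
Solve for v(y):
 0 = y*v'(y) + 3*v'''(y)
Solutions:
 v(y) = C1 + Integral(C2*airyai(-3^(2/3)*y/3) + C3*airybi(-3^(2/3)*y/3), y)


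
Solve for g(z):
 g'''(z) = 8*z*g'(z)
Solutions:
 g(z) = C1 + Integral(C2*airyai(2*z) + C3*airybi(2*z), z)


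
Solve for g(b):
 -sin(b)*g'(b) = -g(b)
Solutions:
 g(b) = C1*sqrt(cos(b) - 1)/sqrt(cos(b) + 1)


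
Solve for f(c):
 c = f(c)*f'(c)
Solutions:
 f(c) = -sqrt(C1 + c^2)
 f(c) = sqrt(C1 + c^2)


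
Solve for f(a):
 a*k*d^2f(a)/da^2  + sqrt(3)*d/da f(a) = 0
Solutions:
 f(a) = C1 + a^(((re(k) - sqrt(3))*re(k) + im(k)^2)/(re(k)^2 + im(k)^2))*(C2*sin(sqrt(3)*log(a)*Abs(im(k))/(re(k)^2 + im(k)^2)) + C3*cos(sqrt(3)*log(a)*im(k)/(re(k)^2 + im(k)^2)))


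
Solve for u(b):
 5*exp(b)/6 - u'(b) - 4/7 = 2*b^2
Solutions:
 u(b) = C1 - 2*b^3/3 - 4*b/7 + 5*exp(b)/6


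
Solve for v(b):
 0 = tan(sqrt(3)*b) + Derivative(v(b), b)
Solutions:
 v(b) = C1 + sqrt(3)*log(cos(sqrt(3)*b))/3


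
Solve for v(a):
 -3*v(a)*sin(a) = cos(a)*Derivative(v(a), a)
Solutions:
 v(a) = C1*cos(a)^3


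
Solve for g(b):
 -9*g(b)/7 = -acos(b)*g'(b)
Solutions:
 g(b) = C1*exp(9*Integral(1/acos(b), b)/7)


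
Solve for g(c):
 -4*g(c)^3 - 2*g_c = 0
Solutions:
 g(c) = -sqrt(2)*sqrt(-1/(C1 - 2*c))/2
 g(c) = sqrt(2)*sqrt(-1/(C1 - 2*c))/2


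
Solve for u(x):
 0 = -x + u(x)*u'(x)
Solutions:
 u(x) = -sqrt(C1 + x^2)
 u(x) = sqrt(C1 + x^2)


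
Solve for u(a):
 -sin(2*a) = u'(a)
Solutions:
 u(a) = C1 + cos(2*a)/2


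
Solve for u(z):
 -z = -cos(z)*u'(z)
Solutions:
 u(z) = C1 + Integral(z/cos(z), z)


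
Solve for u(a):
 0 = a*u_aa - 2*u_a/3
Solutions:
 u(a) = C1 + C2*a^(5/3)


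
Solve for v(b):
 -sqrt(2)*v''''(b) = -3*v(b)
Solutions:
 v(b) = C1*exp(-2^(7/8)*3^(1/4)*b/2) + C2*exp(2^(7/8)*3^(1/4)*b/2) + C3*sin(2^(7/8)*3^(1/4)*b/2) + C4*cos(2^(7/8)*3^(1/4)*b/2)


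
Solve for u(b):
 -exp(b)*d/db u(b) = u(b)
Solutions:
 u(b) = C1*exp(exp(-b))


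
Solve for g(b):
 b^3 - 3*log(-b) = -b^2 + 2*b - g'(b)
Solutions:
 g(b) = C1 - b^4/4 - b^3/3 + b^2 + 3*b*log(-b) - 3*b


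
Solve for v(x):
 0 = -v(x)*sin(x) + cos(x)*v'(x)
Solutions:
 v(x) = C1/cos(x)


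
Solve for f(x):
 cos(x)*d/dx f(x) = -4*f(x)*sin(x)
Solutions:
 f(x) = C1*cos(x)^4


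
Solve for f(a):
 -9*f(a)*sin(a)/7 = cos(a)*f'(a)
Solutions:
 f(a) = C1*cos(a)^(9/7)


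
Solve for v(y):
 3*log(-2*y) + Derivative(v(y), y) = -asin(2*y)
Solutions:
 v(y) = C1 - 3*y*log(-y) - y*asin(2*y) - 3*y*log(2) + 3*y - sqrt(1 - 4*y^2)/2


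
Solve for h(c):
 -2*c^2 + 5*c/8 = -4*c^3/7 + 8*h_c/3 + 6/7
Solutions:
 h(c) = C1 + 3*c^4/56 - c^3/4 + 15*c^2/128 - 9*c/28


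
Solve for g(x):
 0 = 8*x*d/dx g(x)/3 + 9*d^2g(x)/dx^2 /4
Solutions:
 g(x) = C1 + C2*erf(4*sqrt(3)*x/9)


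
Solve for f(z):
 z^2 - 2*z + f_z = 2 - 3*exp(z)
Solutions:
 f(z) = C1 - z^3/3 + z^2 + 2*z - 3*exp(z)


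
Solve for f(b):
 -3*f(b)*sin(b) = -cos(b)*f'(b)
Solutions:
 f(b) = C1/cos(b)^3


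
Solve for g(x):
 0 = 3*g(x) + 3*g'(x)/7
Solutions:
 g(x) = C1*exp(-7*x)


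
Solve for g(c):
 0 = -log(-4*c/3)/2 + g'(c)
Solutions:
 g(c) = C1 + c*log(-c)/2 + c*(-log(3)/2 - 1/2 + log(2))


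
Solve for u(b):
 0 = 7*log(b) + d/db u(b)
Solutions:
 u(b) = C1 - 7*b*log(b) + 7*b


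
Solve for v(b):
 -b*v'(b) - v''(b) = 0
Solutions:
 v(b) = C1 + C2*erf(sqrt(2)*b/2)


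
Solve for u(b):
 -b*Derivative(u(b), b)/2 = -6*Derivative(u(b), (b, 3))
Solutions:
 u(b) = C1 + Integral(C2*airyai(18^(1/3)*b/6) + C3*airybi(18^(1/3)*b/6), b)


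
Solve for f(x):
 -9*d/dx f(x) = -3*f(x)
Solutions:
 f(x) = C1*exp(x/3)


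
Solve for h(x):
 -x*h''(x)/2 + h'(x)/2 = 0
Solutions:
 h(x) = C1 + C2*x^2


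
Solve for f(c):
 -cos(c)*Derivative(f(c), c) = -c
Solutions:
 f(c) = C1 + Integral(c/cos(c), c)


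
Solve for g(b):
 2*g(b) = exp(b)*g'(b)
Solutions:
 g(b) = C1*exp(-2*exp(-b))


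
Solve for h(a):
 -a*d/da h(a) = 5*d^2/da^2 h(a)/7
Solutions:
 h(a) = C1 + C2*erf(sqrt(70)*a/10)


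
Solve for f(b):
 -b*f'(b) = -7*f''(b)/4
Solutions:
 f(b) = C1 + C2*erfi(sqrt(14)*b/7)


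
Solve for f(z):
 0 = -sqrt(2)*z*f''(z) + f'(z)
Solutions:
 f(z) = C1 + C2*z^(sqrt(2)/2 + 1)


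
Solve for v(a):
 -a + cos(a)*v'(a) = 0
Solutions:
 v(a) = C1 + Integral(a/cos(a), a)


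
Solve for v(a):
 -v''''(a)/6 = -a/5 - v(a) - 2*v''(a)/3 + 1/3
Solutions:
 v(a) = C1*exp(-a*sqrt(2 + sqrt(10))) + C2*exp(a*sqrt(2 + sqrt(10))) + C3*sin(a*sqrt(-2 + sqrt(10))) + C4*cos(a*sqrt(-2 + sqrt(10))) - a/5 + 1/3


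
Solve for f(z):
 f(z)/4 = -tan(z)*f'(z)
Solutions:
 f(z) = C1/sin(z)^(1/4)


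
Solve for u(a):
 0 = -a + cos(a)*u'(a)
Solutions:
 u(a) = C1 + Integral(a/cos(a), a)


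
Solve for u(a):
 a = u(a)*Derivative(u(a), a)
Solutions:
 u(a) = -sqrt(C1 + a^2)
 u(a) = sqrt(C1 + a^2)


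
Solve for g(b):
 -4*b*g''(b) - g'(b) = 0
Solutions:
 g(b) = C1 + C2*b^(3/4)


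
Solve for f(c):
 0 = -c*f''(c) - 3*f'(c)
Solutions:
 f(c) = C1 + C2/c^2


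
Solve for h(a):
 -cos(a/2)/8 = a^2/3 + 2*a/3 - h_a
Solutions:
 h(a) = C1 + a^3/9 + a^2/3 + sin(a/2)/4


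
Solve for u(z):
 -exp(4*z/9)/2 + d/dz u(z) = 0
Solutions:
 u(z) = C1 + 9*exp(4*z/9)/8


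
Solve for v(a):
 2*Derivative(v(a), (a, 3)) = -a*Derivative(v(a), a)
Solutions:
 v(a) = C1 + Integral(C2*airyai(-2^(2/3)*a/2) + C3*airybi(-2^(2/3)*a/2), a)


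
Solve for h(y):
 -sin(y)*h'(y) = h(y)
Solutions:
 h(y) = C1*sqrt(cos(y) + 1)/sqrt(cos(y) - 1)


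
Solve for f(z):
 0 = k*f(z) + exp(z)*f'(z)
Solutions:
 f(z) = C1*exp(k*exp(-z))


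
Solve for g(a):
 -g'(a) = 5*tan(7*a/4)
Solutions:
 g(a) = C1 + 20*log(cos(7*a/4))/7


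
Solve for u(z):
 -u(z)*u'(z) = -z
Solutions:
 u(z) = -sqrt(C1 + z^2)
 u(z) = sqrt(C1 + z^2)


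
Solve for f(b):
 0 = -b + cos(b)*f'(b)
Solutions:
 f(b) = C1 + Integral(b/cos(b), b)


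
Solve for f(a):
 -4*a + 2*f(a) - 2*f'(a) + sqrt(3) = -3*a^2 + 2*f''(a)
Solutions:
 f(a) = C1*exp(a*(-1 + sqrt(5))/2) + C2*exp(-a*(1 + sqrt(5))/2) - 3*a^2/2 - a - 4 - sqrt(3)/2


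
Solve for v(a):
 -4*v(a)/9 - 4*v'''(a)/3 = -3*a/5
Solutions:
 v(a) = C3*exp(-3^(2/3)*a/3) + 27*a/20 + (C1*sin(3^(1/6)*a/2) + C2*cos(3^(1/6)*a/2))*exp(3^(2/3)*a/6)


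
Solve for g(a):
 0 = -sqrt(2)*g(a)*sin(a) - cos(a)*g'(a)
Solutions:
 g(a) = C1*cos(a)^(sqrt(2))


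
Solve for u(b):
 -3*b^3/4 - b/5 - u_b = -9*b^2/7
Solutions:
 u(b) = C1 - 3*b^4/16 + 3*b^3/7 - b^2/10


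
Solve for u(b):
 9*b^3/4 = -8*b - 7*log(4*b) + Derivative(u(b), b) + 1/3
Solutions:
 u(b) = C1 + 9*b^4/16 + 4*b^2 + 7*b*log(b) - 22*b/3 + 14*b*log(2)


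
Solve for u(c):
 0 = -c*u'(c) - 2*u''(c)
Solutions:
 u(c) = C1 + C2*erf(c/2)


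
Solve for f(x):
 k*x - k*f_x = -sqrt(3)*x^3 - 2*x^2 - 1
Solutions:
 f(x) = C1 + x^2/2 + sqrt(3)*x^4/(4*k) + 2*x^3/(3*k) + x/k


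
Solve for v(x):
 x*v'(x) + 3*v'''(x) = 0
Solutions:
 v(x) = C1 + Integral(C2*airyai(-3^(2/3)*x/3) + C3*airybi(-3^(2/3)*x/3), x)


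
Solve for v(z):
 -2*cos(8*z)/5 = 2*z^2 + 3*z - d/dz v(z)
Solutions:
 v(z) = C1 + 2*z^3/3 + 3*z^2/2 + sin(8*z)/20


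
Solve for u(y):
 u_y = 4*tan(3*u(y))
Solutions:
 u(y) = -asin(C1*exp(12*y))/3 + pi/3
 u(y) = asin(C1*exp(12*y))/3


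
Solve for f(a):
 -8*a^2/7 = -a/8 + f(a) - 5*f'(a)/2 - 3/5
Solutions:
 f(a) = C1*exp(2*a/5) - 8*a^2/7 - 313*a/56 - 7489/560


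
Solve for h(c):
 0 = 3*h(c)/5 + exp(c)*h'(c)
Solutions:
 h(c) = C1*exp(3*exp(-c)/5)


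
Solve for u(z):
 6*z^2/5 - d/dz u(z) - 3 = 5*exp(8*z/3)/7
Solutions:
 u(z) = C1 + 2*z^3/5 - 3*z - 15*exp(8*z/3)/56


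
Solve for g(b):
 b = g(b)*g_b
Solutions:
 g(b) = -sqrt(C1 + b^2)
 g(b) = sqrt(C1 + b^2)


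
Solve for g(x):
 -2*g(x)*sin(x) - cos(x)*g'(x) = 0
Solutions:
 g(x) = C1*cos(x)^2


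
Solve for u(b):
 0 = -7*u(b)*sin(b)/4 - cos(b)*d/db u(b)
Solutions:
 u(b) = C1*cos(b)^(7/4)


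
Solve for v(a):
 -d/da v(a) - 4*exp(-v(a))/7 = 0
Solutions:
 v(a) = log(C1 - 4*a/7)


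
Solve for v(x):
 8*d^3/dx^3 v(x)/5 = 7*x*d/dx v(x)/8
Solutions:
 v(x) = C1 + Integral(C2*airyai(35^(1/3)*x/4) + C3*airybi(35^(1/3)*x/4), x)


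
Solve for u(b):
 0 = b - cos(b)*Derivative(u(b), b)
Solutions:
 u(b) = C1 + Integral(b/cos(b), b)


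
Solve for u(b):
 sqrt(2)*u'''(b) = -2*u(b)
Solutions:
 u(b) = C3*exp(-2^(1/6)*b) + (C1*sin(2^(1/6)*sqrt(3)*b/2) + C2*cos(2^(1/6)*sqrt(3)*b/2))*exp(2^(1/6)*b/2)


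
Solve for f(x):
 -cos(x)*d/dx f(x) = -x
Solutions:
 f(x) = C1 + Integral(x/cos(x), x)


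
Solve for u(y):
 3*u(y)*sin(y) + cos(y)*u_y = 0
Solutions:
 u(y) = C1*cos(y)^3


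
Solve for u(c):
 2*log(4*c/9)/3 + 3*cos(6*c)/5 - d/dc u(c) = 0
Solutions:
 u(c) = C1 + 2*c*log(c)/3 - 4*c*log(3)/3 - 2*c/3 + 4*c*log(2)/3 + sin(6*c)/10


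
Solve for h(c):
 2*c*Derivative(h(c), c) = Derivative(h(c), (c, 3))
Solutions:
 h(c) = C1 + Integral(C2*airyai(2^(1/3)*c) + C3*airybi(2^(1/3)*c), c)


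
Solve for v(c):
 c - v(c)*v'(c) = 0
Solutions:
 v(c) = -sqrt(C1 + c^2)
 v(c) = sqrt(C1 + c^2)


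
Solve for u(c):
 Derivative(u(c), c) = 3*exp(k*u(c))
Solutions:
 u(c) = Piecewise((log(-1/(C1*k + 3*c*k))/k, Ne(k, 0)), (nan, True))
 u(c) = Piecewise((C1 + 3*c, Eq(k, 0)), (nan, True))


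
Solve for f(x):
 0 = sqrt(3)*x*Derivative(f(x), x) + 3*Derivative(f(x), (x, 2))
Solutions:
 f(x) = C1 + C2*erf(sqrt(2)*3^(3/4)*x/6)


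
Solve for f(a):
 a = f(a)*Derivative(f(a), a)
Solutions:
 f(a) = -sqrt(C1 + a^2)
 f(a) = sqrt(C1 + a^2)


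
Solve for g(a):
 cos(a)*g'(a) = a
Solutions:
 g(a) = C1 + Integral(a/cos(a), a)


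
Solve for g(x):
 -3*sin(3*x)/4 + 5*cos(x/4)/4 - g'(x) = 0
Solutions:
 g(x) = C1 + 5*sin(x/4) + cos(3*x)/4


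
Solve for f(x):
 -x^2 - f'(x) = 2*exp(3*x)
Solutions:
 f(x) = C1 - x^3/3 - 2*exp(3*x)/3


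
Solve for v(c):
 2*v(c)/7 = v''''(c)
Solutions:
 v(c) = C1*exp(-2^(1/4)*7^(3/4)*c/7) + C2*exp(2^(1/4)*7^(3/4)*c/7) + C3*sin(2^(1/4)*7^(3/4)*c/7) + C4*cos(2^(1/4)*7^(3/4)*c/7)


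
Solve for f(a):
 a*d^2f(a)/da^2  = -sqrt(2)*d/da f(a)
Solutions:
 f(a) = C1 + C2*a^(1 - sqrt(2))


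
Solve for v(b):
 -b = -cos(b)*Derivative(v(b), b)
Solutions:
 v(b) = C1 + Integral(b/cos(b), b)


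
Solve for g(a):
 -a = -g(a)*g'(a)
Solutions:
 g(a) = -sqrt(C1 + a^2)
 g(a) = sqrt(C1 + a^2)


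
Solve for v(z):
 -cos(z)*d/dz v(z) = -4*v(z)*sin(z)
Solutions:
 v(z) = C1/cos(z)^4


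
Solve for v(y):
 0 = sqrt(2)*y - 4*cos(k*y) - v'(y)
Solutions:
 v(y) = C1 + sqrt(2)*y^2/2 - 4*sin(k*y)/k


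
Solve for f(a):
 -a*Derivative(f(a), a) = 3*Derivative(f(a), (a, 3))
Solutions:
 f(a) = C1 + Integral(C2*airyai(-3^(2/3)*a/3) + C3*airybi(-3^(2/3)*a/3), a)


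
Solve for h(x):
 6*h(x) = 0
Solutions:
 h(x) = 0


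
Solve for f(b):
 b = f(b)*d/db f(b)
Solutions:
 f(b) = -sqrt(C1 + b^2)
 f(b) = sqrt(C1 + b^2)


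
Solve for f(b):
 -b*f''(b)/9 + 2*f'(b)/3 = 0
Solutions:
 f(b) = C1 + C2*b^7


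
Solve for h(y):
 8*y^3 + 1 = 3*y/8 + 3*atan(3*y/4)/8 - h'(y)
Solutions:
 h(y) = C1 - 2*y^4 + 3*y^2/16 + 3*y*atan(3*y/4)/8 - y - log(9*y^2 + 16)/4


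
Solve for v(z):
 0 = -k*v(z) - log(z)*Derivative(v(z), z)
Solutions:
 v(z) = C1*exp(-k*li(z))


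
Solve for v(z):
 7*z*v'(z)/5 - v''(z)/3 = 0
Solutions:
 v(z) = C1 + C2*erfi(sqrt(210)*z/10)


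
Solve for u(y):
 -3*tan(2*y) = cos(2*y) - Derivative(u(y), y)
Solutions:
 u(y) = C1 - 3*log(cos(2*y))/2 + sin(2*y)/2


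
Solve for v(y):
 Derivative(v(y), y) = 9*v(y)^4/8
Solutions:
 v(y) = 2*(-1/(C1 + 27*y))^(1/3)
 v(y) = (-1/(C1 + 9*y))^(1/3)*(-3^(2/3)/3 - 3^(1/6)*I)
 v(y) = (-1/(C1 + 9*y))^(1/3)*(-3^(2/3)/3 + 3^(1/6)*I)


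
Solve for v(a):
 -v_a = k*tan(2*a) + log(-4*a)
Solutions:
 v(a) = C1 - a*log(-a) - 2*a*log(2) + a + k*log(cos(2*a))/2


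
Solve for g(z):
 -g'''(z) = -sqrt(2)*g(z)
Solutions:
 g(z) = C3*exp(2^(1/6)*z) + (C1*sin(2^(1/6)*sqrt(3)*z/2) + C2*cos(2^(1/6)*sqrt(3)*z/2))*exp(-2^(1/6)*z/2)


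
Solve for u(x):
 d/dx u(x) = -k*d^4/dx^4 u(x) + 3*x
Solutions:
 u(x) = C1 + C2*exp(x*(-1/k)^(1/3)) + C3*exp(x*(-1/k)^(1/3)*(-1 + sqrt(3)*I)/2) + C4*exp(-x*(-1/k)^(1/3)*(1 + sqrt(3)*I)/2) + 3*x^2/2


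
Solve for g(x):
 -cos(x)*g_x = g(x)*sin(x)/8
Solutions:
 g(x) = C1*cos(x)^(1/8)


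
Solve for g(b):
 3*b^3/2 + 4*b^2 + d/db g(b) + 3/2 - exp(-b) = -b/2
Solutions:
 g(b) = C1 - 3*b^4/8 - 4*b^3/3 - b^2/4 - 3*b/2 - exp(-b)


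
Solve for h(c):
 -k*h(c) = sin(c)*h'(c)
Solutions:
 h(c) = C1*exp(k*(-log(cos(c) - 1) + log(cos(c) + 1))/2)


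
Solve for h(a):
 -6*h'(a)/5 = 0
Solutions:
 h(a) = C1


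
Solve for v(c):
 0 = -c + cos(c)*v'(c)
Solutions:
 v(c) = C1 + Integral(c/cos(c), c)


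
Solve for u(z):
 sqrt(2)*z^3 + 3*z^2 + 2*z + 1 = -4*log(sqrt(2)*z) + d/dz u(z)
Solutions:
 u(z) = C1 + sqrt(2)*z^4/4 + z^3 + z^2 + 4*z*log(z) - 3*z + z*log(4)


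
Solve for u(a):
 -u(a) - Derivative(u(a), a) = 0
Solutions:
 u(a) = C1*exp(-a)


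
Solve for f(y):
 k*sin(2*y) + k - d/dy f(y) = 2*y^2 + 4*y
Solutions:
 f(y) = C1 + k*y - k*cos(2*y)/2 - 2*y^3/3 - 2*y^2


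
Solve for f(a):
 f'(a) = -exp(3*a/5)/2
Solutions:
 f(a) = C1 - 5*exp(3*a/5)/6


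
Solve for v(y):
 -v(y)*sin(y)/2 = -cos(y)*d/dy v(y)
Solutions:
 v(y) = C1/sqrt(cos(y))


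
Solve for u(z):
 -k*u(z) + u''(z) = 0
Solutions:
 u(z) = C1*exp(-sqrt(k)*z) + C2*exp(sqrt(k)*z)


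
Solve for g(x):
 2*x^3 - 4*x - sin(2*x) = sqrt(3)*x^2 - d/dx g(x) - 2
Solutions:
 g(x) = C1 - x^4/2 + sqrt(3)*x^3/3 + 2*x^2 - 2*x - cos(2*x)/2


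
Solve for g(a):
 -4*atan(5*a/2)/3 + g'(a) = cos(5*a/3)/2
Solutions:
 g(a) = C1 + 4*a*atan(5*a/2)/3 - 4*log(25*a^2 + 4)/15 + 3*sin(5*a/3)/10


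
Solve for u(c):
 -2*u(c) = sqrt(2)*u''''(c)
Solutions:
 u(c) = (C1*sin(2^(5/8)*c/2) + C2*cos(2^(5/8)*c/2))*exp(-2^(5/8)*c/2) + (C3*sin(2^(5/8)*c/2) + C4*cos(2^(5/8)*c/2))*exp(2^(5/8)*c/2)


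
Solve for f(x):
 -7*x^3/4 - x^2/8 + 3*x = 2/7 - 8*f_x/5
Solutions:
 f(x) = C1 + 35*x^4/128 + 5*x^3/192 - 15*x^2/16 + 5*x/28


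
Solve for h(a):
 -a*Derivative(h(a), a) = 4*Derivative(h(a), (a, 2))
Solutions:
 h(a) = C1 + C2*erf(sqrt(2)*a/4)


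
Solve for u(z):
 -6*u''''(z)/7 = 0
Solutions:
 u(z) = C1 + C2*z + C3*z^2 + C4*z^3


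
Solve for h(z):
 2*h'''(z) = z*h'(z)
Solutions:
 h(z) = C1 + Integral(C2*airyai(2^(2/3)*z/2) + C3*airybi(2^(2/3)*z/2), z)


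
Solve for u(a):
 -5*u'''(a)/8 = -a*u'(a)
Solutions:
 u(a) = C1 + Integral(C2*airyai(2*5^(2/3)*a/5) + C3*airybi(2*5^(2/3)*a/5), a)


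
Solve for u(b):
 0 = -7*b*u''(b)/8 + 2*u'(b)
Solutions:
 u(b) = C1 + C2*b^(23/7)


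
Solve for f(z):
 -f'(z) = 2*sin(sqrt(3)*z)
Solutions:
 f(z) = C1 + 2*sqrt(3)*cos(sqrt(3)*z)/3


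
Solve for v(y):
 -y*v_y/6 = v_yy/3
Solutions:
 v(y) = C1 + C2*erf(y/2)


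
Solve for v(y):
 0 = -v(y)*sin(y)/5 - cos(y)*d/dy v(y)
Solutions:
 v(y) = C1*cos(y)^(1/5)


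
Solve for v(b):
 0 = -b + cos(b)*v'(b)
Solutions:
 v(b) = C1 + Integral(b/cos(b), b)


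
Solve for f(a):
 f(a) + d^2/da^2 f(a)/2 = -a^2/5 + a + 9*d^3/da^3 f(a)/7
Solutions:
 f(a) = C1*exp(a*(-7^(1/3)*(54*sqrt(26538) + 8797)^(1/3) - 7*7^(2/3)/(54*sqrt(26538) + 8797)^(1/3) + 14)/108)*sin(sqrt(3)*7^(1/3)*a*(-(54*sqrt(26538) + 8797)^(1/3) + 7*7^(1/3)/(54*sqrt(26538) + 8797)^(1/3))/108) + C2*exp(a*(-7^(1/3)*(54*sqrt(26538) + 8797)^(1/3) - 7*7^(2/3)/(54*sqrt(26538) + 8797)^(1/3) + 14)/108)*cos(sqrt(3)*7^(1/3)*a*(-(54*sqrt(26538) + 8797)^(1/3) + 7*7^(1/3)/(54*sqrt(26538) + 8797)^(1/3))/108) + C3*exp(a*(7*7^(2/3)/(54*sqrt(26538) + 8797)^(1/3) + 7 + 7^(1/3)*(54*sqrt(26538) + 8797)^(1/3))/54) - a^2/5 + a + 1/5


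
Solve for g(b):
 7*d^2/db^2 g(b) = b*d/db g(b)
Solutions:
 g(b) = C1 + C2*erfi(sqrt(14)*b/14)


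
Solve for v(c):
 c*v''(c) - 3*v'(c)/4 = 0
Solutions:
 v(c) = C1 + C2*c^(7/4)


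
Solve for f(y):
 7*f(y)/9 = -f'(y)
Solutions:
 f(y) = C1*exp(-7*y/9)


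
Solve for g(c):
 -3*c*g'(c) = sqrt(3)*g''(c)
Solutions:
 g(c) = C1 + C2*erf(sqrt(2)*3^(1/4)*c/2)


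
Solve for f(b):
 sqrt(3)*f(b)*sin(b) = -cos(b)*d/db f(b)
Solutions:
 f(b) = C1*cos(b)^(sqrt(3))


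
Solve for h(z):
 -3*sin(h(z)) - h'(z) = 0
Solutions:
 h(z) = -acos((-C1 - exp(6*z))/(C1 - exp(6*z))) + 2*pi
 h(z) = acos((-C1 - exp(6*z))/(C1 - exp(6*z)))


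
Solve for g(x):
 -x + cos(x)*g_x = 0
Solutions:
 g(x) = C1 + Integral(x/cos(x), x)


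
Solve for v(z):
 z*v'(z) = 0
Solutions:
 v(z) = C1


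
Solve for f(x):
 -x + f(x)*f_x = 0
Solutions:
 f(x) = -sqrt(C1 + x^2)
 f(x) = sqrt(C1 + x^2)


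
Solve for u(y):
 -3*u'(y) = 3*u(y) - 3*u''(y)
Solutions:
 u(y) = C1*exp(y*(1 - sqrt(5))/2) + C2*exp(y*(1 + sqrt(5))/2)


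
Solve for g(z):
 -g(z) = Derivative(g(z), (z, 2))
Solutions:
 g(z) = C1*sin(z) + C2*cos(z)


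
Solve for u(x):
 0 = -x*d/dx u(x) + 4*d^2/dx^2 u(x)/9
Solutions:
 u(x) = C1 + C2*erfi(3*sqrt(2)*x/4)


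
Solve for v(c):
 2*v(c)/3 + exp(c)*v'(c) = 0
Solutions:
 v(c) = C1*exp(2*exp(-c)/3)


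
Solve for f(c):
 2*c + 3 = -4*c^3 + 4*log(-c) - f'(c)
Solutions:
 f(c) = C1 - c^4 - c^2 + 4*c*log(-c) - 7*c


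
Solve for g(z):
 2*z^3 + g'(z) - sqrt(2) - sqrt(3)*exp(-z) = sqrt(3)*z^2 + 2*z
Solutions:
 g(z) = C1 - z^4/2 + sqrt(3)*z^3/3 + z^2 + sqrt(2)*z - sqrt(3)*exp(-z)


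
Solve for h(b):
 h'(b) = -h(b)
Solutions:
 h(b) = C1*exp(-b)


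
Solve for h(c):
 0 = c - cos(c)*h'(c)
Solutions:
 h(c) = C1 + Integral(c/cos(c), c)


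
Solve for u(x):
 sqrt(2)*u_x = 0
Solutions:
 u(x) = C1


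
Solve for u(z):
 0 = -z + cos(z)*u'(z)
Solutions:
 u(z) = C1 + Integral(z/cos(z), z)


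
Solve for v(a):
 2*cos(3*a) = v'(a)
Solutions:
 v(a) = C1 + 2*sin(3*a)/3


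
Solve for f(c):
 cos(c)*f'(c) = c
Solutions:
 f(c) = C1 + Integral(c/cos(c), c)


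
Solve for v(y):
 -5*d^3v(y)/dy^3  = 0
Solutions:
 v(y) = C1 + C2*y + C3*y^2


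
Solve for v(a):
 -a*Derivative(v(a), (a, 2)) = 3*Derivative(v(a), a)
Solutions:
 v(a) = C1 + C2/a^2


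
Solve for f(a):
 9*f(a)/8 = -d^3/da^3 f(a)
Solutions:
 f(a) = C3*exp(-3^(2/3)*a/2) + (C1*sin(3*3^(1/6)*a/4) + C2*cos(3*3^(1/6)*a/4))*exp(3^(2/3)*a/4)


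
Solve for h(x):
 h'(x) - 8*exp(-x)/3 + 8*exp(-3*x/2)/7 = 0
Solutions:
 h(x) = C1 - 8*exp(-x)/3 + 16*exp(-3*x/2)/21


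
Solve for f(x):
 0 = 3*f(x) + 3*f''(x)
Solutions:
 f(x) = C1*sin(x) + C2*cos(x)


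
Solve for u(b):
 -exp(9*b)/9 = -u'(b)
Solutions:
 u(b) = C1 + exp(9*b)/81


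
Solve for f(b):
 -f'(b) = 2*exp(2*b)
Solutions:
 f(b) = C1 - exp(2*b)


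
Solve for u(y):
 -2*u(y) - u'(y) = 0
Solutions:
 u(y) = C1*exp(-2*y)


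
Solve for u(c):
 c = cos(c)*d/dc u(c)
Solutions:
 u(c) = C1 + Integral(c/cos(c), c)


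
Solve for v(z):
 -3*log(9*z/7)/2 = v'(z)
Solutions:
 v(z) = C1 - 3*z*log(z)/2 - 3*z*log(3) + 3*z/2 + 3*z*log(7)/2


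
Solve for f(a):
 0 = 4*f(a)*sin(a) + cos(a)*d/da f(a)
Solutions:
 f(a) = C1*cos(a)^4


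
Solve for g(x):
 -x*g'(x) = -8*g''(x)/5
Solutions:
 g(x) = C1 + C2*erfi(sqrt(5)*x/4)


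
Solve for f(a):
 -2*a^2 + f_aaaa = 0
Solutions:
 f(a) = C1 + C2*a + C3*a^2 + C4*a^3 + a^6/180


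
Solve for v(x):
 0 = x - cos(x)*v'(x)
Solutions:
 v(x) = C1 + Integral(x/cos(x), x)


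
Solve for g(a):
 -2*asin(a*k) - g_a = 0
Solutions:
 g(a) = C1 - 2*Piecewise((a*asin(a*k) + sqrt(-a^2*k^2 + 1)/k, Ne(k, 0)), (0, True))


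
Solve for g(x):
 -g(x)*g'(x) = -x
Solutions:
 g(x) = -sqrt(C1 + x^2)
 g(x) = sqrt(C1 + x^2)


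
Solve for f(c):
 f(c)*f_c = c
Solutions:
 f(c) = -sqrt(C1 + c^2)
 f(c) = sqrt(C1 + c^2)


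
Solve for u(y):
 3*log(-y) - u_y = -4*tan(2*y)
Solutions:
 u(y) = C1 + 3*y*log(-y) - 3*y - 2*log(cos(2*y))


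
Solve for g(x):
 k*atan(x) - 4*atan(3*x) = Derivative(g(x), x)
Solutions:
 g(x) = C1 + k*(x*atan(x) - log(x^2 + 1)/2) - 4*x*atan(3*x) + 2*log(9*x^2 + 1)/3


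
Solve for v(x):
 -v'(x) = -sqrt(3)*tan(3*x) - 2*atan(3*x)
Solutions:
 v(x) = C1 + 2*x*atan(3*x) - log(9*x^2 + 1)/3 - sqrt(3)*log(cos(3*x))/3


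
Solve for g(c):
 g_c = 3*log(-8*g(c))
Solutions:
 -Integral(1/(log(-_y) + 3*log(2)), (_y, g(c)))/3 = C1 - c


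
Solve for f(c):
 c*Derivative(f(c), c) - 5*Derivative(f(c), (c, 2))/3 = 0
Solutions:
 f(c) = C1 + C2*erfi(sqrt(30)*c/10)


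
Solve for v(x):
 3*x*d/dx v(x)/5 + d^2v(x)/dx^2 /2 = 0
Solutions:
 v(x) = C1 + C2*erf(sqrt(15)*x/5)


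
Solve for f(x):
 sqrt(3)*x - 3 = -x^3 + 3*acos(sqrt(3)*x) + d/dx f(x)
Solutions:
 f(x) = C1 + x^4/4 + sqrt(3)*x^2/2 - 3*x*acos(sqrt(3)*x) - 3*x + sqrt(3)*sqrt(1 - 3*x^2)


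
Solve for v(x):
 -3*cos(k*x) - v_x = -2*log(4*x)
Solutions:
 v(x) = C1 + 2*x*log(x) - 2*x + 4*x*log(2) - 3*Piecewise((sin(k*x)/k, Ne(k, 0)), (x, True))


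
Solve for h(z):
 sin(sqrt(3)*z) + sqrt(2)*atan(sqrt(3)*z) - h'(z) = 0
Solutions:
 h(z) = C1 + sqrt(2)*(z*atan(sqrt(3)*z) - sqrt(3)*log(3*z^2 + 1)/6) - sqrt(3)*cos(sqrt(3)*z)/3


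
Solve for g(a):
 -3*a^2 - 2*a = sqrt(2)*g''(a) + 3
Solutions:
 g(a) = C1 + C2*a - sqrt(2)*a^4/8 - sqrt(2)*a^3/6 - 3*sqrt(2)*a^2/4


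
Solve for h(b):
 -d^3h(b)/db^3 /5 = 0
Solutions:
 h(b) = C1 + C2*b + C3*b^2


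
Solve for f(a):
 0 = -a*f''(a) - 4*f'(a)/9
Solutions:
 f(a) = C1 + C2*a^(5/9)


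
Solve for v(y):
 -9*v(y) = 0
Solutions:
 v(y) = 0
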